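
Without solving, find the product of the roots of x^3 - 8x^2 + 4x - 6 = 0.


By Vieta's formulas for x^3 + bx^2 + cx + d = 0:
  r1 + r2 + r3 = -b/a = 8
  r1*r2 + r1*r3 + r2*r3 = c/a = 4
  r1*r2*r3 = -d/a = 6


Product = 6


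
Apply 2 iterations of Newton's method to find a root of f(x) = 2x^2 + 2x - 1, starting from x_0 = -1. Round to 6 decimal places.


Newton's method: x_(n+1) = x_n - f(x_n)/f'(x_n)
f(x) = 2x^2 + 2x - 1
f'(x) = 4x + 2

Iteration 1:
  f(-1.000000) = -1.000000
  f'(-1.000000) = -2.000000
  x_1 = -1.000000 - (-1.000000)/(-2.000000) = -1.500000

Iteration 2:
  f(-1.500000) = 0.500000
  f'(-1.500000) = -4.000000
  x_2 = -1.500000 - (0.500000)/(-4.000000) = -1.375000

x_2 = -1.375000


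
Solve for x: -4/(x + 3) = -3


Multiply both sides by (x + 3): -4 = -3(x + 3)
Distribute: -4 = -3x - 9
-3x = -4 + 9 = 5
x = -5/3

x = -5/3


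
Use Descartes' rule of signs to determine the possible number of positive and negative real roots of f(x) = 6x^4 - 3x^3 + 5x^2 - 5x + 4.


Descartes' rule of signs:

For positive roots, count sign changes in f(x) = 6x^4 - 3x^3 + 5x^2 - 5x + 4:
Signs of coefficients: +, -, +, -, +
Number of sign changes: 4
Possible positive real roots: 4, 2, 0

For negative roots, examine f(-x) = 6x^4 + 3x^3 + 5x^2 + 5x + 4:
Signs of coefficients: +, +, +, +, +
Number of sign changes: 0
Possible negative real roots: 0

Positive roots: 4 or 2 or 0; Negative roots: 0


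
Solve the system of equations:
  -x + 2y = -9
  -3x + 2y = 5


Using Cramer's rule:
Determinant D = (-1)(2) - (-3)(2) = -2 + 6 = 4
Dx = (-9)(2) - (5)(2) = -18 - 10 = -28
Dy = (-1)(5) - (-3)(-9) = -5 - 27 = -32
x = Dx/D = -28/4 = -7
y = Dy/D = -32/4 = -8

x = -7, y = -8


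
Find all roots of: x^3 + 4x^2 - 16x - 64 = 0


Let p(x) = x^3 + 4x^2 - 16x - 64. By the rational root theorem (leading coefficient 1), any rational root is an integer divisor of 64: try ±1, ±2, ... in turn.
Test x = 1: value = -75 ≠ 0.
Test x = -1: value = -45 ≠ 0.
Test x = 2: value = -72 ≠ 0.
Test x = -2: value = -24 ≠ 0.
Test x = 4: value = 0 ✓, so (x - 4) is a factor.
Synthetic division by (x - 4): bring down 1; 1(4) + 4 = 8; 8(4) - 16 = 16; 16(4) - 64 = 0 → quotient x^2 + 8x + 16, remainder 0.
Solve the quadratic x^2 + 8x + 16 = 0: discriminant = 8^2 - 4(1)(16) = 64 - 64 = 0.
Discriminant = 0, so a double root: x = -8/2 = -4.
Collecting all roots found:

x = -4 (multiplicity 2), x = 4


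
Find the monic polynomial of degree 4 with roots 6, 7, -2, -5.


A monic polynomial with roots 6, 7, -2, -5 is:
p(x) = (x - 6)(x - 7)(x + 2)(x + 5)
After multiplying by (x - 6): x - 6
After multiplying by (x - 7): x^2 - 13x + 42
After multiplying by (x + 2): x^3 - 11x^2 + 16x + 84
After multiplying by (x + 5): x^4 - 6x^3 - 39x^2 + 164x + 420

x^4 - 6x^3 - 39x^2 + 164x + 420


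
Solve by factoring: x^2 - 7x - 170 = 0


We need two numbers that multiply to -170 and add to -7.
Those numbers are 10 and -17 (since 10 * (-17) = -170 and 10 + (-17) = -7).
So x^2 - 7x - 170 = (x + 10)(x - 17) = 0
Setting each factor to zero: x = -10 or x = 17

x = -10, x = 17


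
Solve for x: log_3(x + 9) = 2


Convert to exponential form: x + 9 = 3^2 = 9
x = 9 - 9 = 0
Check: log_3(0 + 9) = log_3(9) = log_3(9) = 2 ✓

x = 0


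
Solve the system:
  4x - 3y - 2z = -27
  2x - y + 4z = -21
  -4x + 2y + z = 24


Using Cramer's rule. Expand each determinant along the first row.
D  = 4*[(-1)*1 - 4*2] - (-3)*[2*1 - 4*(-4)] + (-2)*[2*2 - (-1)*(-4)]
  = 4*(-9) - (-3)*(18) + (-2)*(0) = 18
Dx = (-27)*[(-1)*1 - 4*2] - (-3)*[(-21)*1 - 4*24] + (-2)*[(-21)*2 - (-1)*24]
  = (-27)*(-9) - (-3)*(-117) + (-2)*(-18) = -72
Dy = 4*[(-21)*1 - 4*24] - (-27)*[2*1 - 4*(-4)] + (-2)*[2*24 - (-21)*(-4)]
  = 4*(-117) - (-27)*(18) + (-2)*(-36) = 90
Dz = 4*[(-1)*24 - (-21)*2] - (-3)*[2*24 - (-21)*(-4)] + (-27)*[2*2 - (-1)*(-4)]
  = 4*(18) - (-3)*(-36) + (-27)*(0) = -36
x = Dx/D = -72/18 = -4, y = Dy/D = 90/18 = 5, z = Dz/D = -36/18 = -2
Check eq1: (4)(-4) + (-3)(5) + (-2)(-2) = -27 = -27 ✓
Check eq2: (2)(-4) + (-1)(5) + (4)(-2) = -21 = -21 ✓
Check eq3: (-4)(-4) + (2)(5) + (1)(-2) = 24 = 24 ✓

x = -4, y = 5, z = -2


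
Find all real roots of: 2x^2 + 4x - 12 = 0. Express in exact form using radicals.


Using the quadratic formula: x = (-b ± sqrt(b^2 - 4ac)) / (2a)
Here a = 2, b = 4, c = -12
Discriminant = b^2 - 4ac = 4^2 - 4(2)(-12) = 16 + 96 = 112
Since discriminant = 112 > 0, there are two real roots.
x = (-4 ± 4*sqrt(7)) / 4
Simplifying: x = -1 ± sqrt(7)
Numerically: x ≈ 1.6458 or x ≈ -3.6458

x = -1 + sqrt(7) or x = -1 - sqrt(7)


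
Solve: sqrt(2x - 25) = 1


Square both sides: 2x - 25 = 1^2 = 1
2x = 1 + 25 = 26
x = 13
Check: sqrt(2*13 - 25) = sqrt(1) = 1 ✓

x = 13


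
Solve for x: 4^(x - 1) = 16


Express both sides with the same base.
16 = 4^2
Since the bases match, equate exponents: x - 1 = 2
So x = 2 - (-1) = 3

x = 3


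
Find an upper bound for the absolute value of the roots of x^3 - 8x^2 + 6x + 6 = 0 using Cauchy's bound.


Cauchy's bound: all roots r satisfy |r| <= 1 + max(|a_i/a_n|) for i = 0,...,n-1
where a_n is the leading coefficient.

Coefficients: [1, -8, 6, 6]
Leading coefficient a_n = 1
Ratios |a_i/a_n|: 8, 6, 6
Maximum ratio: 8
Cauchy's bound: |r| <= 1 + 8 = 9

Upper bound = 9


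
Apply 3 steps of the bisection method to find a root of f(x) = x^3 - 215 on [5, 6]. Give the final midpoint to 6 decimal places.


f(x) = x^3 - 215
f(5) = -90 < 0
f(6) = 1 > 0

Step 1: midpoint = (5.000000 + 6.000000)/2 = 5.500000
  f(5.500000) = -48.625000
  f(mid) < 0, so root is in [5.500000, 6.000000]

Step 2: midpoint = (5.500000 + 6.000000)/2 = 5.750000
  f(5.750000) = -24.890625
  f(mid) < 0, so root is in [5.750000, 6.000000]

Step 3: midpoint = (5.750000 + 6.000000)/2 = 5.875000
  f(5.875000) = -12.220703
  f(mid) < 0, so root is in [5.875000, 6.000000]

midpoint = 5.875000


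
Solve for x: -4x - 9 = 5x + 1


Starting with: -4x - 9 = 5x + 1
Move all x terms to left: (-4 - 5)x = 1 + 9
Simplify: -9x = 10
Divide both sides by -9: x = -10/9

x = -10/9


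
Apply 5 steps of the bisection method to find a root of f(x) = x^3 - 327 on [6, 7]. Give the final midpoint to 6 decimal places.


f(x) = x^3 - 327
f(6) = -111 < 0
f(7) = 16 > 0

Step 1: midpoint = (6.000000 + 7.000000)/2 = 6.500000
  f(6.500000) = -52.375000
  f(mid) < 0, so root is in [6.500000, 7.000000]

Step 2: midpoint = (6.500000 + 7.000000)/2 = 6.750000
  f(6.750000) = -19.453125
  f(mid) < 0, so root is in [6.750000, 7.000000]

Step 3: midpoint = (6.750000 + 7.000000)/2 = 6.875000
  f(6.875000) = -2.048828
  f(mid) < 0, so root is in [6.875000, 7.000000]

Step 4: midpoint = (6.875000 + 7.000000)/2 = 6.937500
  f(6.937500) = 6.894287
  f(mid) > 0, so root is in [6.875000, 6.937500]

Step 5: midpoint = (6.875000 + 6.937500)/2 = 6.906250
  f(6.906250) = 2.402496
  f(mid) > 0, so root is in [6.875000, 6.906250]

midpoint = 6.906250


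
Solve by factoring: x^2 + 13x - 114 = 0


We need two numbers that multiply to -114 and add to 13.
Those numbers are -6 and 19 (since (-6) * 19 = -114 and (-6) + 19 = 13).
So x^2 + 13x - 114 = (x - 6)(x + 19) = 0
Setting each factor to zero: x = 6 or x = -19

x = -19, x = 6


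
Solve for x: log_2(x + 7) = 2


Convert to exponential form: x + 7 = 2^2 = 4
x = 4 - 7 = -3
Check: log_2(-3 + 7) = log_2(4) = log_2(4) = 2 ✓

x = -3


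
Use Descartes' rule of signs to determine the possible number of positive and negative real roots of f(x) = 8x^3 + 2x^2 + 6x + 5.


Descartes' rule of signs:

For positive roots, count sign changes in f(x) = 8x^3 + 2x^2 + 6x + 5:
Signs of coefficients: +, +, +, +
Number of sign changes: 0
Possible positive real roots: 0

For negative roots, examine f(-x) = -8x^3 + 2x^2 - 6x + 5:
Signs of coefficients: -, +, -, +
Number of sign changes: 3
Possible negative real roots: 3, 1

Positive roots: 0; Negative roots: 3 or 1


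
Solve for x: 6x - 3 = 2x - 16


Starting with: 6x - 3 = 2x - 16
Move all x terms to left: (6 - 2)x = -16 + 3
Simplify: 4x = -13
Divide both sides by 4: x = -13/4

x = -13/4


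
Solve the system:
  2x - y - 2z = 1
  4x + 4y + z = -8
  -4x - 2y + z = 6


Using Cramer's rule. Expand each determinant along the first row.
D  = 2*[4*1 - 1*(-2)] - (-1)*[4*1 - 1*(-4)] + (-2)*[4*(-2) - 4*(-4)]
  = 2*(6) - (-1)*(8) + (-2)*(8) = 4
Dx = 1*[4*1 - 1*(-2)] - (-1)*[(-8)*1 - 1*6] + (-2)*[(-8)*(-2) - 4*6]
  = 1*(6) - (-1)*(-14) + (-2)*(-8) = 8
Dy = 2*[(-8)*1 - 1*6] - 1*[4*1 - 1*(-4)] + (-2)*[4*6 - (-8)*(-4)]
  = 2*(-14) - 1*(8) + (-2)*(-8) = -20
Dz = 2*[4*6 - (-8)*(-2)] - (-1)*[4*6 - (-8)*(-4)] + 1*[4*(-2) - 4*(-4)]
  = 2*(8) - (-1)*(-8) + 1*(8) = 16
x = Dx/D = 8/4 = 2, y = Dy/D = -20/4 = -5, z = Dz/D = 16/4 = 4
Check eq1: (2)(2) + (-1)(-5) + (-2)(4) = 1 = 1 ✓
Check eq2: (4)(2) + (4)(-5) + (1)(4) = -8 = -8 ✓
Check eq3: (-4)(2) + (-2)(-5) + (1)(4) = 6 = 6 ✓

x = 2, y = -5, z = 4


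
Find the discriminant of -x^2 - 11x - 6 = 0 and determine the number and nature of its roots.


For ax^2 + bx + c = 0, discriminant D = b^2 - 4ac
Here a = -1, b = -11, c = -6
D = (-11)^2 - 4(-1)(-6) = 121 - 24 = 97

D = 97 > 0 but not a perfect square
The equation has 2 distinct real irrational roots.

Discriminant = 97, 2 distinct real irrational roots


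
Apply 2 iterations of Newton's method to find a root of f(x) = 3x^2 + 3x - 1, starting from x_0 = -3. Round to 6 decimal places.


Newton's method: x_(n+1) = x_n - f(x_n)/f'(x_n)
f(x) = 3x^2 + 3x - 1
f'(x) = 6x + 3

Iteration 1:
  f(-3.000000) = 17.000000
  f'(-3.000000) = -15.000000
  x_1 = -3.000000 - (17.000000)/(-15.000000) = -1.866667

Iteration 2:
  f(-1.866667) = 3.853333
  f'(-1.866667) = -8.200000
  x_2 = -1.866667 - (3.853333)/(-8.200000) = -1.396748

x_2 = -1.396748


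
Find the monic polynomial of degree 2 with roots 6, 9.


A monic polynomial with roots 6, 9 is:
p(x) = (x - 6)(x - 9)
After multiplying by (x - 6): x - 6
After multiplying by (x - 9): x^2 - 15x + 54

x^2 - 15x + 54


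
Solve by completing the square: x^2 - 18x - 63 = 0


Start: x^2 - 18x - 63 = 0
Move constant: x^2 - 18x = 63
Half of -18 is -9, squared is 81
Add 81 to both sides: x^2 - 18x + 81 = 144
(x - 9)^2 = 144
x - 9 = ±12
x = 9 + 12 = 21 or x = 9 - 12 = -3

x = -3, x = 21


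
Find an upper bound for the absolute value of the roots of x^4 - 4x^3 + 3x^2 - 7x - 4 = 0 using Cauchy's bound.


Cauchy's bound: all roots r satisfy |r| <= 1 + max(|a_i/a_n|) for i = 0,...,n-1
where a_n is the leading coefficient.

Coefficients: [1, -4, 3, -7, -4]
Leading coefficient a_n = 1
Ratios |a_i/a_n|: 4, 3, 7, 4
Maximum ratio: 7
Cauchy's bound: |r| <= 1 + 7 = 8

Upper bound = 8


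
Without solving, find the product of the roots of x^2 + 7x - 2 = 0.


By Vieta's formulas for ax^2 + bx + c = 0:
  Sum of roots = -b/a
  Product of roots = c/a

Here a = 1, b = 7, c = -2
Sum = -(7)/1 = -7
Product = -2/1 = -2

Product = -2


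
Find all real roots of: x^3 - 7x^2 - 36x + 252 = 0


Let p(x) = x^3 - 7x^2 - 36x + 252. By the rational root theorem (leading coefficient 1), any rational root is an integer divisor of 252: try ±1, ±2, ... in turn.
Test x = 1: value = 210 ≠ 0.
Test x = -1: value = 280 ≠ 0.
Test x = 2: value = 160 ≠ 0.
Test x = -2: value = 288 ≠ 0.
Test x = 3: value = 108 ≠ 0.
Test x = -3: value = 270 ≠ 0.
Test x = 4: value = 60 ≠ 0.
Test x = -4: value = 220 ≠ 0.
Test x = 6: value = 0 ✓, so (x - 6) is a factor.
Synthetic division by (x - 6): bring down 1; 1(6) - 7 = -1; (-1)(6) - 36 = -42; (-42)(6) + 252 = 0 → quotient x^2 - x - 42, remainder 0.
Solve the quadratic x^2 - x - 42 = 0: discriminant = (-1)^2 - 4(1)(-42) = 1 + 168 = 169.
sqrt(169) = 13, so x = (1 ± 13)/2: x = 7 or x = -6.

x = -6, x = 6, x = 7


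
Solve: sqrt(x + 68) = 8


Square both sides: x + 68 = 8^2 = 64
x = 64 - 68 = -4
x = -4
Check: sqrt(1*(-4) + 68) = sqrt(64) = 8 ✓

x = -4


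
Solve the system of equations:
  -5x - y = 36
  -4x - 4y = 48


Using Cramer's rule:
Determinant D = (-5)(-4) - (-4)(-1) = 20 - 4 = 16
Dx = (36)(-4) - (48)(-1) = -144 + 48 = -96
Dy = (-5)(48) - (-4)(36) = -240 + 144 = -96
x = Dx/D = -96/16 = -6
y = Dy/D = -96/16 = -6

x = -6, y = -6


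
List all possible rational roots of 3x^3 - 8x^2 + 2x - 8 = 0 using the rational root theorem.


Rational root theorem: possible roots are ±p/q where:
  p divides the constant term (-8): p ∈ {1, 2, 4, 8}
  q divides the leading coefficient (3): q ∈ {1, 3}

All possible rational roots: -8, -4, -8/3, -2, -4/3, -1, -2/3, -1/3, 1/3, 2/3, 1, 4/3, 2, 8/3, 4, 8

-8, -4, -8/3, -2, -4/3, -1, -2/3, -1/3, 1/3, 2/3, 1, 4/3, 2, 8/3, 4, 8


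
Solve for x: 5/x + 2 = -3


Subtract 2 from both sides: 5/x = -5
Multiply both sides by x: 5 = -5 * x
Divide by -5: x = -1

x = -1


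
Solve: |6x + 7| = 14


An absolute value equation |expr| = 14 gives two cases:
Case 1: 6x + 7 = 14
  6x = 7, so x = 7/6
Case 2: 6x + 7 = -14
  6x = -21, so x = -7/2

x = -7/2, x = 7/6


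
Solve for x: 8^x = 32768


Express both sides with the same base.
32768 = 8^5
Since the bases match: x = 5

x = 5


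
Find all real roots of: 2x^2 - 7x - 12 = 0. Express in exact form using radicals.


Using the quadratic formula: x = (-b ± sqrt(b^2 - 4ac)) / (2a)
Here a = 2, b = -7, c = -12
Discriminant = b^2 - 4ac = (-7)^2 - 4(2)(-12) = 49 + 96 = 145
Since discriminant = 145 > 0, there are two real roots.
x = (7 ± sqrt(145)) / 4
Numerically: x ≈ 4.7604 or x ≈ -1.2604

x = (7 + sqrt(145)) / 4 or x = (7 - sqrt(145)) / 4


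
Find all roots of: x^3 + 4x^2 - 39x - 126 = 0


Let p(x) = x^3 + 4x^2 - 39x - 126. By the rational root theorem (leading coefficient 1), any rational root is an integer divisor of 126: try ±1, ±2, ... in turn.
Test x = 1: value = -160 ≠ 0.
Test x = -1: value = -84 ≠ 0.
Test x = 2: value = -180 ≠ 0.
Test x = -2: value = -40 ≠ 0.
Test x = 3: value = -180 ≠ 0.
Test x = -3: value = 0 ✓, so (x + 3) is a factor.
Synthetic division by (x + 3): bring down 1; 1(-3) + 4 = 1; 1(-3) - 39 = -42; (-42)(-3) - 126 = 0 → quotient x^2 + x - 42, remainder 0.
Solve the quadratic x^2 + x - 42 = 0: discriminant = 1^2 - 4(1)(-42) = 1 + 168 = 169.
sqrt(169) = 13, so x = (-1 ± 13)/2: x = 6 or x = -7.
Collecting all roots found:

x = -7, x = -3, x = 6


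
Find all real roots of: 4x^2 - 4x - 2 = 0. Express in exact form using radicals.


Using the quadratic formula: x = (-b ± sqrt(b^2 - 4ac)) / (2a)
Here a = 4, b = -4, c = -2
Discriminant = b^2 - 4ac = (-4)^2 - 4(4)(-2) = 16 + 32 = 48
Since discriminant = 48 > 0, there are two real roots.
x = (4 ± 4*sqrt(3)) / 8
Simplifying: x = (1 ± sqrt(3)) / 2
Numerically: x ≈ 1.3660 or x ≈ -0.3660

x = (1 + sqrt(3)) / 2 or x = (1 - sqrt(3)) / 2


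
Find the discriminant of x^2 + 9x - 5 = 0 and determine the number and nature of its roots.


For ax^2 + bx + c = 0, discriminant D = b^2 - 4ac
Here a = 1, b = 9, c = -5
D = (9)^2 - 4(1)(-5) = 81 + 20 = 101

D = 101 > 0 but not a perfect square
The equation has 2 distinct real irrational roots.

Discriminant = 101, 2 distinct real irrational roots


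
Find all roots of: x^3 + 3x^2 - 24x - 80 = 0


Let p(x) = x^3 + 3x^2 - 24x - 80. By the rational root theorem (leading coefficient 1), any rational root is an integer divisor of 80: try ±1, ±2, ... in turn.
Test x = 1: value = -100 ≠ 0.
Test x = -1: value = -54 ≠ 0.
Test x = 2: value = -108 ≠ 0.
Test x = -2: value = -28 ≠ 0.
Test x = 4: value = -64 ≠ 0.
Test x = -4: value = 0 ✓, so (x + 4) is a factor.
Synthetic division by (x + 4): bring down 1; 1(-4) + 3 = -1; (-1)(-4) - 24 = -20; (-20)(-4) - 80 = 0 → quotient x^2 - x - 20, remainder 0.
Solve the quadratic x^2 - x - 20 = 0: discriminant = (-1)^2 - 4(1)(-20) = 1 + 80 = 81.
sqrt(81) = 9, so x = (1 ± 9)/2: x = 5 or x = -4.
Collecting all roots found:

x = -4 (multiplicity 2), x = 5


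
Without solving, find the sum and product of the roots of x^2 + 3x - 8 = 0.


By Vieta's formulas for ax^2 + bx + c = 0:
  Sum of roots = -b/a
  Product of roots = c/a

Here a = 1, b = 3, c = -8
Sum = -(3)/1 = -3
Product = -8/1 = -8

Sum = -3, Product = -8


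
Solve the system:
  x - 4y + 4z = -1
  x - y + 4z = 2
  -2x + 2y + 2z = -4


Using Cramer's rule. Expand each determinant along the first row.
D  = 1*[(-1)*2 - 4*2] - (-4)*[1*2 - 4*(-2)] + 4*[1*2 - (-1)*(-2)]
  = 1*(-10) - (-4)*(10) + 4*(0) = 30
Dx = (-1)*[(-1)*2 - 4*2] - (-4)*[2*2 - 4*(-4)] + 4*[2*2 - (-1)*(-4)]
  = (-1)*(-10) - (-4)*(20) + 4*(0) = 90
Dy = 1*[2*2 - 4*(-4)] - (-1)*[1*2 - 4*(-2)] + 4*[1*(-4) - 2*(-2)]
  = 1*(20) - (-1)*(10) + 4*(0) = 30
Dz = 1*[(-1)*(-4) - 2*2] - (-4)*[1*(-4) - 2*(-2)] + (-1)*[1*2 - (-1)*(-2)]
  = 1*(0) - (-4)*(0) + (-1)*(0) = 0
x = Dx/D = 90/30 = 3, y = Dy/D = 30/30 = 1, z = Dz/D = 0/30 = 0
Check eq1: (1)(3) + (-4)(1) + (4)(0) = -1 = -1 ✓
Check eq2: (1)(3) + (-1)(1) + (4)(0) = 2 = 2 ✓
Check eq3: (-2)(3) + (2)(1) + (2)(0) = -4 = -4 ✓

x = 3, y = 1, z = 0


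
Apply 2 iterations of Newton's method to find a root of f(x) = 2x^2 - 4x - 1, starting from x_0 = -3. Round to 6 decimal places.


Newton's method: x_(n+1) = x_n - f(x_n)/f'(x_n)
f(x) = 2x^2 - 4x - 1
f'(x) = 4x - 4

Iteration 1:
  f(-3.000000) = 29.000000
  f'(-3.000000) = -16.000000
  x_1 = -3.000000 - (29.000000)/(-16.000000) = -1.187500

Iteration 2:
  f(-1.187500) = 6.570312
  f'(-1.187500) = -8.750000
  x_2 = -1.187500 - (6.570312)/(-8.750000) = -0.436607

x_2 = -0.436607


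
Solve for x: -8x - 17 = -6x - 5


Starting with: -8x - 17 = -6x - 5
Move all x terms to left: (-8 + 6)x = -5 + 17
Simplify: -2x = 12
Divide both sides by -2: x = -6

x = -6


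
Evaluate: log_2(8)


We need the exponent such that 2^? = 8
2^3 = 8
Therefore log_2(8) = 3

3


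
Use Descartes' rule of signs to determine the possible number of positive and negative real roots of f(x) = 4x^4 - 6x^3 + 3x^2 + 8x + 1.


Descartes' rule of signs:

For positive roots, count sign changes in f(x) = 4x^4 - 6x^3 + 3x^2 + 8x + 1:
Signs of coefficients: +, -, +, +, +
Number of sign changes: 2
Possible positive real roots: 2, 0

For negative roots, examine f(-x) = 4x^4 + 6x^3 + 3x^2 - 8x + 1:
Signs of coefficients: +, +, +, -, +
Number of sign changes: 2
Possible negative real roots: 2, 0

Positive roots: 2 or 0; Negative roots: 2 or 0


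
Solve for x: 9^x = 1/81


Express both sides with the same base.
1/81 = 9^(-2)
Since the bases match: x = -2

x = -2


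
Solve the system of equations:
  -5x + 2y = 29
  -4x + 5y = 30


Using Cramer's rule:
Determinant D = (-5)(5) - (-4)(2) = -25 + 8 = -17
Dx = (29)(5) - (30)(2) = 145 - 60 = 85
Dy = (-5)(30) - (-4)(29) = -150 + 116 = -34
x = Dx/D = 85/-17 = -5
y = Dy/D = -34/-17 = 2

x = -5, y = 2


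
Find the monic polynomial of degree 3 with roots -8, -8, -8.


A monic polynomial with roots -8, -8, -8 is:
p(x) = (x + 8)(x + 8)(x + 8)
After multiplying by (x + 8): x + 8
After multiplying by (x + 8): x^2 + 16x + 64
After multiplying by (x + 8): x^3 + 24x^2 + 192x + 512

x^3 + 24x^2 + 192x + 512


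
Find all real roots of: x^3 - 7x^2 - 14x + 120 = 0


Let p(x) = x^3 - 7x^2 - 14x + 120. By the rational root theorem (leading coefficient 1), any rational root is an integer divisor of 120: try ±1, ±2, ... in turn.
Test x = 1: value = 100 ≠ 0.
Test x = -1: value = 126 ≠ 0.
Test x = 2: value = 72 ≠ 0.
Test x = -2: value = 112 ≠ 0.
Test x = 3: value = 42 ≠ 0.
Test x = -3: value = 72 ≠ 0.
Test x = 4: value = 16 ≠ 0.
Test x = -4: value = 0 ✓, so (x + 4) is a factor.
Synthetic division by (x + 4): bring down 1; 1(-4) - 7 = -11; (-11)(-4) - 14 = 30; 30(-4) + 120 = 0 → quotient x^2 - 11x + 30, remainder 0.
Solve the quadratic x^2 - 11x + 30 = 0: discriminant = (-11)^2 - 4(1)(30) = 121 - 120 = 1.
sqrt(1) = 1, so x = (11 ± 1)/2: x = 6 or x = 5.

x = -4, x = 5, x = 6


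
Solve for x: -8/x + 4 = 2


Subtract 4 from both sides: -8/x = -2
Multiply both sides by x: -8 = -2 * x
Divide by -2: x = 4

x = 4


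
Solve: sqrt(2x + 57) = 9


Square both sides: 2x + 57 = 9^2 = 81
2x = 81 - 57 = 24
x = 12
Check: sqrt(2*12 + 57) = sqrt(81) = 9 ✓

x = 12


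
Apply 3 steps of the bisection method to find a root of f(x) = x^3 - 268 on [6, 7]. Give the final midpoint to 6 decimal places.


f(x) = x^3 - 268
f(6) = -52 < 0
f(7) = 75 > 0

Step 1: midpoint = (6.000000 + 7.000000)/2 = 6.500000
  f(6.500000) = 6.625000
  f(mid) > 0, so root is in [6.000000, 6.500000]

Step 2: midpoint = (6.000000 + 6.500000)/2 = 6.250000
  f(6.250000) = -23.859375
  f(mid) < 0, so root is in [6.250000, 6.500000]

Step 3: midpoint = (6.250000 + 6.500000)/2 = 6.375000
  f(6.375000) = -8.916016
  f(mid) < 0, so root is in [6.375000, 6.500000]

midpoint = 6.375000


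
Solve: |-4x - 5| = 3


An absolute value equation |expr| = 3 gives two cases:
Case 1: -4x - 5 = 3
  -4x = 8, so x = -2
Case 2: -4x - 5 = -3
  -4x = 2, so x = -1/2

x = -2, x = -1/2


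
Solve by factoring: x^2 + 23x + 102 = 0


We need two numbers that multiply to 102 and add to 23.
Those numbers are 17 and 6 (since 17 * 6 = 102 and 17 + 6 = 23).
So x^2 + 23x + 102 = (x + 17)(x + 6) = 0
Setting each factor to zero: x = -17 or x = -6

x = -17, x = -6


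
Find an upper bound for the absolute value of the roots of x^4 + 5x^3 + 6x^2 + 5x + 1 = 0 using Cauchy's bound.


Cauchy's bound: all roots r satisfy |r| <= 1 + max(|a_i/a_n|) for i = 0,...,n-1
where a_n is the leading coefficient.

Coefficients: [1, 5, 6, 5, 1]
Leading coefficient a_n = 1
Ratios |a_i/a_n|: 5, 6, 5, 1
Maximum ratio: 6
Cauchy's bound: |r| <= 1 + 6 = 7

Upper bound = 7


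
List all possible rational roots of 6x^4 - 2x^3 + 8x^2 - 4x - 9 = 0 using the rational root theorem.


Rational root theorem: possible roots are ±p/q where:
  p divides the constant term (-9): p ∈ {1, 3, 9}
  q divides the leading coefficient (6): q ∈ {1, 2, 3, 6}

All possible rational roots: -9, -9/2, -3, -3/2, -1, -1/2, -1/3, -1/6, 1/6, 1/3, 1/2, 1, 3/2, 3, 9/2, 9

-9, -9/2, -3, -3/2, -1, -1/2, -1/3, -1/6, 1/6, 1/3, 1/2, 1, 3/2, 3, 9/2, 9


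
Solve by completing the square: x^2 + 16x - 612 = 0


Start: x^2 + 16x - 612 = 0
Move constant: x^2 + 16x = 612
Half of 16 is 8, squared is 64
Add 64 to both sides: x^2 + 16x + 64 = 676
(x + 8)^2 = 676
x + 8 = ±26
x = -8 + 26 = 18 or x = -8 - 26 = -34

x = -34, x = 18


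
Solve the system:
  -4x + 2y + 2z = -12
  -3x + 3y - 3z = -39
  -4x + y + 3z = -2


Using Cramer's rule. Expand each determinant along the first row.
D  = (-4)*[3*3 - (-3)*1] - 2*[(-3)*3 - (-3)*(-4)] + 2*[(-3)*1 - 3*(-4)]
  = (-4)*(12) - 2*(-21) + 2*(9) = 12
Dx = (-12)*[3*3 - (-3)*1] - 2*[(-39)*3 - (-3)*(-2)] + 2*[(-39)*1 - 3*(-2)]
  = (-12)*(12) - 2*(-123) + 2*(-33) = 36
Dy = (-4)*[(-39)*3 - (-3)*(-2)] - (-12)*[(-3)*3 - (-3)*(-4)] + 2*[(-3)*(-2) - (-39)*(-4)]
  = (-4)*(-123) - (-12)*(-21) + 2*(-150) = -60
Dz = (-4)*[3*(-2) - (-39)*1] - 2*[(-3)*(-2) - (-39)*(-4)] + (-12)*[(-3)*1 - 3*(-4)]
  = (-4)*(33) - 2*(-150) + (-12)*(9) = 60
x = Dx/D = 36/12 = 3, y = Dy/D = -60/12 = -5, z = Dz/D = 60/12 = 5
Check eq1: (-4)(3) + (2)(-5) + (2)(5) = -12 = -12 ✓
Check eq2: (-3)(3) + (3)(-5) + (-3)(5) = -39 = -39 ✓
Check eq3: (-4)(3) + (1)(-5) + (3)(5) = -2 = -2 ✓

x = 3, y = -5, z = 5


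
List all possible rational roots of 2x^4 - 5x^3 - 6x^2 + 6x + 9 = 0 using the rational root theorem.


Rational root theorem: possible roots are ±p/q where:
  p divides the constant term (9): p ∈ {1, 3, 9}
  q divides the leading coefficient (2): q ∈ {1, 2}

All possible rational roots: -9, -9/2, -3, -3/2, -1, -1/2, 1/2, 1, 3/2, 3, 9/2, 9

-9, -9/2, -3, -3/2, -1, -1/2, 1/2, 1, 3/2, 3, 9/2, 9


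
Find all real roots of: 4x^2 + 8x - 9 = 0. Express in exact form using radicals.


Using the quadratic formula: x = (-b ± sqrt(b^2 - 4ac)) / (2a)
Here a = 4, b = 8, c = -9
Discriminant = b^2 - 4ac = 8^2 - 4(4)(-9) = 64 + 144 = 208
Since discriminant = 208 > 0, there are two real roots.
x = (-8 ± 4*sqrt(13)) / 8
Simplifying: x = (-2 ± sqrt(13)) / 2
Numerically: x ≈ 0.8028 or x ≈ -2.8028

x = (-2 + sqrt(13)) / 2 or x = (-2 - sqrt(13)) / 2


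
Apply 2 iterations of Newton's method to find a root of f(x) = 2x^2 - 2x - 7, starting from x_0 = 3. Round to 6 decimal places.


Newton's method: x_(n+1) = x_n - f(x_n)/f'(x_n)
f(x) = 2x^2 - 2x - 7
f'(x) = 4x - 2

Iteration 1:
  f(3.000000) = 5.000000
  f'(3.000000) = 10.000000
  x_1 = 3.000000 - (5.000000)/(10.000000) = 2.500000

Iteration 2:
  f(2.500000) = 0.500000
  f'(2.500000) = 8.000000
  x_2 = 2.500000 - (0.500000)/(8.000000) = 2.437500

x_2 = 2.437500


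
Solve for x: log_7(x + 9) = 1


Convert to exponential form: x + 9 = 7^1 = 7
x = 7 - 9 = -2
Check: log_7(-2 + 9) = log_7(7) = log_7(7) = 1 ✓

x = -2


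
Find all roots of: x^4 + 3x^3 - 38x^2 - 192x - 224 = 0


Let p(x) = x^4 + 3x^3 - 38x^2 - 192x - 224. By the rational root theorem (leading coefficient 1), any rational root is an integer divisor of 224: try ±1, ±2, ... in turn.
Test x = 1: value = -450 ≠ 0.
Test x = -1: value = -72 ≠ 0.
Test x = 2: value = -720 ≠ 0.
Test x = -2: value = 0 ✓, so (x + 2) is a factor.
Synthetic division by (x + 2): bring down 1; 1(-2) + 3 = 1; 1(-2) - 38 = -40; (-40)(-2) - 192 = -112; (-112)(-2) - 224 = 0 → quotient x^3 + x^2 - 40x - 112, remainder 0.
Continue with the quotient x^3 + x^2 - 40x - 112 (candidates must divide 112; re-test x = -2 first in case it repeats).
Test x = -2: value = -36 ≠ 0.
Test x = 4: value = -192 ≠ 0.
Test x = -4: value = 0 ✓, so (x + 4) is a factor.
Synthetic division by (x + 4): bring down 1; 1(-4) + 1 = -3; (-3)(-4) - 40 = -28; (-28)(-4) - 112 = 0 → quotient x^2 - 3x - 28, remainder 0.
Solve the quadratic x^2 - 3x - 28 = 0: discriminant = (-3)^2 - 4(1)(-28) = 9 + 112 = 121.
sqrt(121) = 11, so x = (3 ± 11)/2: x = 7 or x = -4.
Collecting all roots found:

x = -4 (multiplicity 2), x = -2, x = 7


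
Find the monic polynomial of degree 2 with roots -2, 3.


A monic polynomial with roots -2, 3 is:
p(x) = (x + 2)(x - 3)
After multiplying by (x + 2): x + 2
After multiplying by (x - 3): x^2 - x - 6

x^2 - x - 6


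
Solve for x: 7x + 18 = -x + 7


Starting with: 7x + 18 = -x + 7
Move all x terms to left: (7 + 1)x = 7 - 18
Simplify: 8x = -11
Divide both sides by 8: x = -11/8

x = -11/8


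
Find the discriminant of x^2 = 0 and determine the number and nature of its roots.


For ax^2 + bx + c = 0, discriminant D = b^2 - 4ac
Here a = 1, b = 0, c = 0
D = (0)^2 - 4(1)(0) = 0 - 0 = 0

D = 0
The equation has exactly 1 real root (a repeated/double root).

Discriminant = 0, 1 repeated real root


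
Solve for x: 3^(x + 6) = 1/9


Express both sides with the same base.
1/9 = 3^(-2)
Since the bases match, equate exponents: x + 6 = -2
So x = -2 - (6) = -8

x = -8


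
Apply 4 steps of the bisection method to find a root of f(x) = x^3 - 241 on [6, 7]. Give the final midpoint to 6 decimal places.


f(x) = x^3 - 241
f(6) = -25 < 0
f(7) = 102 > 0

Step 1: midpoint = (6.000000 + 7.000000)/2 = 6.500000
  f(6.500000) = 33.625000
  f(mid) > 0, so root is in [6.000000, 6.500000]

Step 2: midpoint = (6.000000 + 6.500000)/2 = 6.250000
  f(6.250000) = 3.140625
  f(mid) > 0, so root is in [6.000000, 6.250000]

Step 3: midpoint = (6.000000 + 6.250000)/2 = 6.125000
  f(6.125000) = -11.216797
  f(mid) < 0, so root is in [6.125000, 6.250000]

Step 4: midpoint = (6.125000 + 6.250000)/2 = 6.187500
  f(6.187500) = -4.110596
  f(mid) < 0, so root is in [6.187500, 6.250000]

midpoint = 6.187500


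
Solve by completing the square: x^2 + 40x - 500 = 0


Start: x^2 + 40x - 500 = 0
Move constant: x^2 + 40x = 500
Half of 40 is 20, squared is 400
Add 400 to both sides: x^2 + 40x + 400 = 900
(x + 20)^2 = 900
x + 20 = ±30
x = -20 + 30 = 10 or x = -20 - 30 = -50

x = -50, x = 10


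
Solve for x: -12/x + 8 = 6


Subtract 8 from both sides: -12/x = -2
Multiply both sides by x: -12 = -2 * x
Divide by -2: x = 6

x = 6


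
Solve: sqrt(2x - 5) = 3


Square both sides: 2x - 5 = 3^2 = 9
2x = 9 + 5 = 14
x = 7
Check: sqrt(2*7 - 5) = sqrt(9) = 3 ✓

x = 7


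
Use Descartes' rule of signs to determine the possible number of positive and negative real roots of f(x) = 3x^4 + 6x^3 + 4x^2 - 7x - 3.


Descartes' rule of signs:

For positive roots, count sign changes in f(x) = 3x^4 + 6x^3 + 4x^2 - 7x - 3:
Signs of coefficients: +, +, +, -, -
Number of sign changes: 1
Possible positive real roots: 1

For negative roots, examine f(-x) = 3x^4 - 6x^3 + 4x^2 + 7x - 3:
Signs of coefficients: +, -, +, +, -
Number of sign changes: 3
Possible negative real roots: 3, 1

Positive roots: 1; Negative roots: 3 or 1


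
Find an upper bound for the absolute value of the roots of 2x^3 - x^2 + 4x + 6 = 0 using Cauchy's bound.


Cauchy's bound: all roots r satisfy |r| <= 1 + max(|a_i/a_n|) for i = 0,...,n-1
where a_n is the leading coefficient.

Coefficients: [2, -1, 4, 6]
Leading coefficient a_n = 2
Ratios |a_i/a_n|: 1/2, 2, 3
Maximum ratio: 3
Cauchy's bound: |r| <= 1 + 3 = 4

Upper bound = 4


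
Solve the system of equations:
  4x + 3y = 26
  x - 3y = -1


Using Cramer's rule:
Determinant D = (4)(-3) - (1)(3) = -12 - 3 = -15
Dx = (26)(-3) - (-1)(3) = -78 + 3 = -75
Dy = (4)(-1) - (1)(26) = -4 - 26 = -30
x = Dx/D = -75/-15 = 5
y = Dy/D = -30/-15 = 2

x = 5, y = 2


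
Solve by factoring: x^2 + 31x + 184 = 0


We need two numbers that multiply to 184 and add to 31.
Those numbers are 8 and 23 (since 8 * 23 = 184 and 8 + 23 = 31).
So x^2 + 31x + 184 = (x + 8)(x + 23) = 0
Setting each factor to zero: x = -8 or x = -23

x = -23, x = -8


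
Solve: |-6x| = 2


An absolute value equation |expr| = 2 gives two cases:
Case 1: -6x = 2
  -6x = 2, so x = -1/3
Case 2: -6x = -2
  -6x = -2, so x = 1/3

x = -1/3, x = 1/3


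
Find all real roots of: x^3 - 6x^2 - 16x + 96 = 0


Let p(x) = x^3 - 6x^2 - 16x + 96. By the rational root theorem (leading coefficient 1), any rational root is an integer divisor of 96: try ±1, ±2, ... in turn.
Test x = 1: value = 75 ≠ 0.
Test x = -1: value = 105 ≠ 0.
Test x = 2: value = 48 ≠ 0.
Test x = -2: value = 96 ≠ 0.
Test x = 3: value = 21 ≠ 0.
Test x = -3: value = 63 ≠ 0.
Test x = 4: value = 0 ✓, so (x - 4) is a factor.
Synthetic division by (x - 4): bring down 1; 1(4) - 6 = -2; (-2)(4) - 16 = -24; (-24)(4) + 96 = 0 → quotient x^2 - 2x - 24, remainder 0.
Solve the quadratic x^2 - 2x - 24 = 0: discriminant = (-2)^2 - 4(1)(-24) = 4 + 96 = 100.
sqrt(100) = 10, so x = (2 ± 10)/2: x = 6 or x = -4.

x = -4, x = 4, x = 6


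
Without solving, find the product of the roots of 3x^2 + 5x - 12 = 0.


By Vieta's formulas for ax^2 + bx + c = 0:
  Sum of roots = -b/a
  Product of roots = c/a

Here a = 3, b = 5, c = -12
Sum = -(5)/3 = -5/3
Product = -12/3 = -4

Product = -4


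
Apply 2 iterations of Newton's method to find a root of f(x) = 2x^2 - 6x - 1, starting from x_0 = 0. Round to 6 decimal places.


Newton's method: x_(n+1) = x_n - f(x_n)/f'(x_n)
f(x) = 2x^2 - 6x - 1
f'(x) = 4x - 6

Iteration 1:
  f(0.000000) = -1.000000
  f'(0.000000) = -6.000000
  x_1 = 0.000000 - (-1.000000)/(-6.000000) = -0.166667

Iteration 2:
  f(-0.166667) = 0.055556
  f'(-0.166667) = -6.666667
  x_2 = -0.166667 - (0.055556)/(-6.666667) = -0.158333

x_2 = -0.158333


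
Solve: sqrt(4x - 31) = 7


Square both sides: 4x - 31 = 7^2 = 49
4x = 49 + 31 = 80
x = 20
Check: sqrt(4*20 - 31) = sqrt(49) = 7 ✓

x = 20


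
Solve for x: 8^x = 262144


Express both sides with the same base.
262144 = 8^6
Since the bases match: x = 6

x = 6


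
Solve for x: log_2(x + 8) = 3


Convert to exponential form: x + 8 = 2^3 = 8
x = 8 - 8 = 0
Check: log_2(0 + 8) = log_2(8) = log_2(8) = 3 ✓

x = 0


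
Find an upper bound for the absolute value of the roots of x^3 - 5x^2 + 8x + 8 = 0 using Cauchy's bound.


Cauchy's bound: all roots r satisfy |r| <= 1 + max(|a_i/a_n|) for i = 0,...,n-1
where a_n is the leading coefficient.

Coefficients: [1, -5, 8, 8]
Leading coefficient a_n = 1
Ratios |a_i/a_n|: 5, 8, 8
Maximum ratio: 8
Cauchy's bound: |r| <= 1 + 8 = 9

Upper bound = 9


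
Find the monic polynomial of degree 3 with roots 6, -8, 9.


A monic polynomial with roots 6, -8, 9 is:
p(x) = (x - 6)(x + 8)(x - 9)
After multiplying by (x - 6): x - 6
After multiplying by (x + 8): x^2 + 2x - 48
After multiplying by (x - 9): x^3 - 7x^2 - 66x + 432

x^3 - 7x^2 - 66x + 432


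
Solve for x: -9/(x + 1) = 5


Multiply both sides by (x + 1): -9 = 5(x + 1)
Distribute: -9 = 5x + 5
5x = -9 - 5 = -14
x = -14/5

x = -14/5


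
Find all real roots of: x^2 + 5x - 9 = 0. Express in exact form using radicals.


Using the quadratic formula: x = (-b ± sqrt(b^2 - 4ac)) / (2a)
Here a = 1, b = 5, c = -9
Discriminant = b^2 - 4ac = 5^2 - 4(1)(-9) = 25 + 36 = 61
Since discriminant = 61 > 0, there are two real roots.
x = (-5 ± sqrt(61)) / 2
Numerically: x ≈ 1.4051 or x ≈ -6.4051

x = (-5 + sqrt(61)) / 2 or x = (-5 - sqrt(61)) / 2


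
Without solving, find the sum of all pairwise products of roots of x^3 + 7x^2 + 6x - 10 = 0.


By Vieta's formulas for x^3 + bx^2 + cx + d = 0:
  r1 + r2 + r3 = -b/a = -7
  r1*r2 + r1*r3 + r2*r3 = c/a = 6
  r1*r2*r3 = -d/a = 10


Sum of pairwise products = 6


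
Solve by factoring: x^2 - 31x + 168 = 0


We need two numbers that multiply to 168 and add to -31.
Those numbers are -7 and -24 (since (-7) * (-24) = 168 and (-7) + (-24) = -31).
So x^2 - 31x + 168 = (x - 7)(x - 24) = 0
Setting each factor to zero: x = 7 or x = 24

x = 7, x = 24


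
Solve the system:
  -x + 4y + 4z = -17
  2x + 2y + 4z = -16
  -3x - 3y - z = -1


Using Cramer's rule. Expand each determinant along the first row.
D  = (-1)*[2*(-1) - 4*(-3)] - 4*[2*(-1) - 4*(-3)] + 4*[2*(-3) - 2*(-3)]
  = (-1)*(10) - 4*(10) + 4*(0) = -50
Dx = (-17)*[2*(-1) - 4*(-3)] - 4*[(-16)*(-1) - 4*(-1)] + 4*[(-16)*(-3) - 2*(-1)]
  = (-17)*(10) - 4*(20) + 4*(50) = -50
Dy = (-1)*[(-16)*(-1) - 4*(-1)] - (-17)*[2*(-1) - 4*(-3)] + 4*[2*(-1) - (-16)*(-3)]
  = (-1)*(20) - (-17)*(10) + 4*(-50) = -50
Dz = (-1)*[2*(-1) - (-16)*(-3)] - 4*[2*(-1) - (-16)*(-3)] + (-17)*[2*(-3) - 2*(-3)]
  = (-1)*(-50) - 4*(-50) + (-17)*(0) = 250
x = Dx/D = -50/-50 = 1, y = Dy/D = -50/-50 = 1, z = Dz/D = 250/-50 = -5
Check eq1: (-1)(1) + (4)(1) + (4)(-5) = -17 = -17 ✓
Check eq2: (2)(1) + (2)(1) + (4)(-5) = -16 = -16 ✓
Check eq3: (-3)(1) + (-3)(1) + (-1)(-5) = -1 = -1 ✓

x = 1, y = 1, z = -5


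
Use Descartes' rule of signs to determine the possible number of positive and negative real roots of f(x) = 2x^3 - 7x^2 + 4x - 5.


Descartes' rule of signs:

For positive roots, count sign changes in f(x) = 2x^3 - 7x^2 + 4x - 5:
Signs of coefficients: +, -, +, -
Number of sign changes: 3
Possible positive real roots: 3, 1

For negative roots, examine f(-x) = -2x^3 - 7x^2 - 4x - 5:
Signs of coefficients: -, -, -, -
Number of sign changes: 0
Possible negative real roots: 0

Positive roots: 3 or 1; Negative roots: 0


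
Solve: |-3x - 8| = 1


An absolute value equation |expr| = 1 gives two cases:
Case 1: -3x - 8 = 1
  -3x = 9, so x = -3
Case 2: -3x - 8 = -1
  -3x = 7, so x = -7/3

x = -3, x = -7/3


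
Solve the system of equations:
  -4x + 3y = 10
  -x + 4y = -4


Using Cramer's rule:
Determinant D = (-4)(4) - (-1)(3) = -16 + 3 = -13
Dx = (10)(4) - (-4)(3) = 40 + 12 = 52
Dy = (-4)(-4) - (-1)(10) = 16 + 10 = 26
x = Dx/D = 52/-13 = -4
y = Dy/D = 26/-13 = -2

x = -4, y = -2


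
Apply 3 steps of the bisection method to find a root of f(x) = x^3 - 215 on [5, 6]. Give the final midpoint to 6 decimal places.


f(x) = x^3 - 215
f(5) = -90 < 0
f(6) = 1 > 0

Step 1: midpoint = (5.000000 + 6.000000)/2 = 5.500000
  f(5.500000) = -48.625000
  f(mid) < 0, so root is in [5.500000, 6.000000]

Step 2: midpoint = (5.500000 + 6.000000)/2 = 5.750000
  f(5.750000) = -24.890625
  f(mid) < 0, so root is in [5.750000, 6.000000]

Step 3: midpoint = (5.750000 + 6.000000)/2 = 5.875000
  f(5.875000) = -12.220703
  f(mid) < 0, so root is in [5.875000, 6.000000]

midpoint = 5.875000


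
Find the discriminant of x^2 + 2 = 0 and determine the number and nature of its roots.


For ax^2 + bx + c = 0, discriminant D = b^2 - 4ac
Here a = 1, b = 0, c = 2
D = (0)^2 - 4(1)(2) = 0 - 8 = -8

D = -8 < 0
The equation has no real roots (2 complex conjugate roots).

Discriminant = -8, no real roots (2 complex conjugate roots)


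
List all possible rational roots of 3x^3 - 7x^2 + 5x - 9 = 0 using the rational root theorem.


Rational root theorem: possible roots are ±p/q where:
  p divides the constant term (-9): p ∈ {1, 3, 9}
  q divides the leading coefficient (3): q ∈ {1, 3}

All possible rational roots: -9, -3, -1, -1/3, 1/3, 1, 3, 9

-9, -3, -1, -1/3, 1/3, 1, 3, 9


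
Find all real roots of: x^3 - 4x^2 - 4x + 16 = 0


Let p(x) = x^3 - 4x^2 - 4x + 16. By the rational root theorem (leading coefficient 1), any rational root is an integer divisor of 16: try ±1, ±2, ... in turn.
Test x = 1: value = 9 ≠ 0.
Test x = -1: value = 15 ≠ 0.
Test x = 2: value = 0 ✓, so (x - 2) is a factor.
Synthetic division by (x - 2): bring down 1; 1(2) - 4 = -2; (-2)(2) - 4 = -8; (-8)(2) + 16 = 0 → quotient x^2 - 2x - 8, remainder 0.
Solve the quadratic x^2 - 2x - 8 = 0: discriminant = (-2)^2 - 4(1)(-8) = 4 + 32 = 36.
sqrt(36) = 6, so x = (2 ± 6)/2: x = 4 or x = -2.

x = -2, x = 2, x = 4


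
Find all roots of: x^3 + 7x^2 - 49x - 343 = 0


Let p(x) = x^3 + 7x^2 - 49x - 343. By the rational root theorem (leading coefficient 1), any rational root is an integer divisor of 343: try ±1, ±2, ... in turn.
Test x = 1: value = -384 ≠ 0.
Test x = -1: value = -288 ≠ 0.
Test x = 7: value = 0 ✓, so (x - 7) is a factor.
Synthetic division by (x - 7): bring down 1; 1(7) + 7 = 14; 14(7) - 49 = 49; 49(7) - 343 = 0 → quotient x^2 + 14x + 49, remainder 0.
Solve the quadratic x^2 + 14x + 49 = 0: discriminant = 14^2 - 4(1)(49) = 196 - 196 = 0.
Discriminant = 0, so a double root: x = -14/2 = -7.
Collecting all roots found:

x = -7 (multiplicity 2), x = 7


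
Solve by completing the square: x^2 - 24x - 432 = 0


Start: x^2 - 24x - 432 = 0
Move constant: x^2 - 24x = 432
Half of -24 is -12, squared is 144
Add 144 to both sides: x^2 - 24x + 144 = 576
(x - 12)^2 = 576
x - 12 = ±24
x = 12 + 24 = 36 or x = 12 - 24 = -12

x = -12, x = 36


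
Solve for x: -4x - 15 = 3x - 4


Starting with: -4x - 15 = 3x - 4
Move all x terms to left: (-4 - 3)x = -4 + 15
Simplify: -7x = 11
Divide both sides by -7: x = -11/7

x = -11/7


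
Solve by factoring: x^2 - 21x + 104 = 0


We need two numbers that multiply to 104 and add to -21.
Those numbers are -8 and -13 (since (-8) * (-13) = 104 and (-8) + (-13) = -21).
So x^2 - 21x + 104 = (x - 8)(x - 13) = 0
Setting each factor to zero: x = 8 or x = 13

x = 8, x = 13


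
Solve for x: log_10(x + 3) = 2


Convert to exponential form: x + 3 = 10^2 = 100
x = 100 - 3 = 97
Check: log_10(97 + 3) = log_10(100) = log_10(100) = 2 ✓

x = 97


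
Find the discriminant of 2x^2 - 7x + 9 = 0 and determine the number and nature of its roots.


For ax^2 + bx + c = 0, discriminant D = b^2 - 4ac
Here a = 2, b = -7, c = 9
D = (-7)^2 - 4(2)(9) = 49 - 72 = -23

D = -23 < 0
The equation has no real roots (2 complex conjugate roots).

Discriminant = -23, no real roots (2 complex conjugate roots)


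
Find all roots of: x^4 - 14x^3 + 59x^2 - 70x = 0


The constant term is 0, so x = 0 is a root. Factor out x:
  x^3 - 14x^2 + 59x - 70 = 0
Let p(x) = x^3 - 14x^2 + 59x - 70. By the rational root theorem (leading coefficient 1), any rational root is an integer divisor of 70: try ±1, ±2, ... in turn.
Test x = 1: value = -24 ≠ 0.
Test x = -1: value = -144 ≠ 0.
Test x = 2: value = 0 ✓, so (x - 2) is a factor.
Synthetic division by (x - 2): bring down 1; 1(2) - 14 = -12; (-12)(2) + 59 = 35; 35(2) - 70 = 0 → quotient x^2 - 12x + 35, remainder 0.
Solve the quadratic x^2 - 12x + 35 = 0: discriminant = (-12)^2 - 4(1)(35) = 144 - 140 = 4.
sqrt(4) = 2, so x = (12 ± 2)/2: x = 7 or x = 5.
Collecting all roots found:

x = 0, x = 2, x = 5, x = 7


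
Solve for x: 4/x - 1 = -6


Subtract -1 from both sides: 4/x = -5
Multiply both sides by x: 4 = -5 * x
Divide by -5: x = -4/5

x = -4/5
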